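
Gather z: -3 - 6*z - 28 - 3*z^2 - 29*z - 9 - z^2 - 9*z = -4*z^2 - 44*z - 40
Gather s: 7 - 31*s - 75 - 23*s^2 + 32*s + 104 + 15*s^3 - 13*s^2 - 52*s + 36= 15*s^3 - 36*s^2 - 51*s + 72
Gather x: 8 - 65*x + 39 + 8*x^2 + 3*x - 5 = 8*x^2 - 62*x + 42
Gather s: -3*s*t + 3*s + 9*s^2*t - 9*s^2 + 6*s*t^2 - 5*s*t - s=s^2*(9*t - 9) + s*(6*t^2 - 8*t + 2)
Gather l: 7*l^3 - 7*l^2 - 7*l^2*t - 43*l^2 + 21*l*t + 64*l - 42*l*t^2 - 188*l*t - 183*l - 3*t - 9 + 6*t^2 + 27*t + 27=7*l^3 + l^2*(-7*t - 50) + l*(-42*t^2 - 167*t - 119) + 6*t^2 + 24*t + 18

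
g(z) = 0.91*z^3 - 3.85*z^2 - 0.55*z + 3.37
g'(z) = 2.73*z^2 - 7.7*z - 0.55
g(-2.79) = -44.83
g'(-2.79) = 42.18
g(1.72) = -4.34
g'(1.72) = -5.72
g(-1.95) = -16.94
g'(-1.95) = 24.85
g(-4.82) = -185.33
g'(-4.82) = 99.99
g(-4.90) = -193.43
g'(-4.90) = 102.73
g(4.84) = 13.70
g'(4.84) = 26.13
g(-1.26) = -3.87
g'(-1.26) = 13.49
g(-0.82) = 0.73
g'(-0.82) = 7.60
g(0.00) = 3.37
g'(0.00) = -0.55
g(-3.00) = -54.20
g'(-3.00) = 47.12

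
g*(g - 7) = g^2 - 7*g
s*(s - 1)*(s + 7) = s^3 + 6*s^2 - 7*s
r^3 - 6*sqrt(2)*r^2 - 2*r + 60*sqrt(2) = (r - 5*sqrt(2))*(r - 3*sqrt(2))*(r + 2*sqrt(2))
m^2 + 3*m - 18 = (m - 3)*(m + 6)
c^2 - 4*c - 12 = (c - 6)*(c + 2)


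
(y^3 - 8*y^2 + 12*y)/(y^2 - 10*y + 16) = y*(y - 6)/(y - 8)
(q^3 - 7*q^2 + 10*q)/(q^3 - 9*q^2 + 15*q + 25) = q*(q - 2)/(q^2 - 4*q - 5)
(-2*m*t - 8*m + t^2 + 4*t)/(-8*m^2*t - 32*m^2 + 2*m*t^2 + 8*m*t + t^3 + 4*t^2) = 1/(4*m + t)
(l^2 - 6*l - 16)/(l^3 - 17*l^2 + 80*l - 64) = (l + 2)/(l^2 - 9*l + 8)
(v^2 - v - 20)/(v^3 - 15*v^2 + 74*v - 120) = (v + 4)/(v^2 - 10*v + 24)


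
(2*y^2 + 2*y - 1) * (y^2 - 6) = 2*y^4 + 2*y^3 - 13*y^2 - 12*y + 6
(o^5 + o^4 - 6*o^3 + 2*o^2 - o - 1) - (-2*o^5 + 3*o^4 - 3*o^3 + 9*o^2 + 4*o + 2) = 3*o^5 - 2*o^4 - 3*o^3 - 7*o^2 - 5*o - 3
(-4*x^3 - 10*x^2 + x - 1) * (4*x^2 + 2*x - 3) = -16*x^5 - 48*x^4 - 4*x^3 + 28*x^2 - 5*x + 3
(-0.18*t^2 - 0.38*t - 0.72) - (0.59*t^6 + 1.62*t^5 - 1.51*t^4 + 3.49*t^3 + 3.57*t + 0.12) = -0.59*t^6 - 1.62*t^5 + 1.51*t^4 - 3.49*t^3 - 0.18*t^2 - 3.95*t - 0.84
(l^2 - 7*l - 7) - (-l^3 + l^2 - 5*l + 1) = l^3 - 2*l - 8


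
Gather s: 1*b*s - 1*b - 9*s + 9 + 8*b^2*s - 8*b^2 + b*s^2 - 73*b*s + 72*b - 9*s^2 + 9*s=-8*b^2 + 71*b + s^2*(b - 9) + s*(8*b^2 - 72*b) + 9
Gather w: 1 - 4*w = 1 - 4*w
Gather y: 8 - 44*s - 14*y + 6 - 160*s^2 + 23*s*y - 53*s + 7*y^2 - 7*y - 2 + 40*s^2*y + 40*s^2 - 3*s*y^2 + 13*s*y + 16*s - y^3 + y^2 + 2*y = -120*s^2 - 81*s - y^3 + y^2*(8 - 3*s) + y*(40*s^2 + 36*s - 19) + 12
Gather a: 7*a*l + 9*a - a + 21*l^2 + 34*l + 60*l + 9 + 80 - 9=a*(7*l + 8) + 21*l^2 + 94*l + 80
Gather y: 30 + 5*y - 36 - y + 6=4*y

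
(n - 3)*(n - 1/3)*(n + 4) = n^3 + 2*n^2/3 - 37*n/3 + 4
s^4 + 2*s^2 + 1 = (s - I)*(s + I)*(-I*s + 1)*(I*s + 1)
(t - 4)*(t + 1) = t^2 - 3*t - 4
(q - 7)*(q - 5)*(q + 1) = q^3 - 11*q^2 + 23*q + 35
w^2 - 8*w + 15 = (w - 5)*(w - 3)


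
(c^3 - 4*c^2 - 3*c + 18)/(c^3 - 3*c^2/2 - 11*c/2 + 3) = 2*(c - 3)/(2*c - 1)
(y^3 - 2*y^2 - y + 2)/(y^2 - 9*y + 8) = (y^2 - y - 2)/(y - 8)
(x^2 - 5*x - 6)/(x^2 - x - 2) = (x - 6)/(x - 2)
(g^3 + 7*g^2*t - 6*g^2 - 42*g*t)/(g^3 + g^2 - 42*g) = (g + 7*t)/(g + 7)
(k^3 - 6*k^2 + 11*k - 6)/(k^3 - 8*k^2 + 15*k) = (k^2 - 3*k + 2)/(k*(k - 5))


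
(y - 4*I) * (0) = 0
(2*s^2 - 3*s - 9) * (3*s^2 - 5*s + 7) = 6*s^4 - 19*s^3 + 2*s^2 + 24*s - 63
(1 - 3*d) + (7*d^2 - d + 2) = 7*d^2 - 4*d + 3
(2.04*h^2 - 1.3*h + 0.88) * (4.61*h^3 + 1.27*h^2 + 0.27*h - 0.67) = 9.4044*h^5 - 3.4022*h^4 + 2.9566*h^3 - 0.6002*h^2 + 1.1086*h - 0.5896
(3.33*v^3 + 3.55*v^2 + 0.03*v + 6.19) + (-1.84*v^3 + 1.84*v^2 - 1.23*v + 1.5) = 1.49*v^3 + 5.39*v^2 - 1.2*v + 7.69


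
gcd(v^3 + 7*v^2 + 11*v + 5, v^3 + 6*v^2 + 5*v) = v^2 + 6*v + 5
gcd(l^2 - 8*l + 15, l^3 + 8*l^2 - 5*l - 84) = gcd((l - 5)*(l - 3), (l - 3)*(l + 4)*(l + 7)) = l - 3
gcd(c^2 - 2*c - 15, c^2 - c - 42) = 1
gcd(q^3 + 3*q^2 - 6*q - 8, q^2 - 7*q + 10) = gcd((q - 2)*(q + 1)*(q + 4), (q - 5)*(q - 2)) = q - 2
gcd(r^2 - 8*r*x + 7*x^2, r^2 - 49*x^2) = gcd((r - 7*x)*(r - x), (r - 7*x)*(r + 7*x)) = -r + 7*x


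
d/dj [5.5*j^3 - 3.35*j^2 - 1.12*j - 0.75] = 16.5*j^2 - 6.7*j - 1.12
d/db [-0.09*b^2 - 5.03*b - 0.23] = -0.18*b - 5.03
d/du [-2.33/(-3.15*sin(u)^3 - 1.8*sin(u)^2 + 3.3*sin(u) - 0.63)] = (-22.0185*sin(u)^2 - 8.388*sin(u) + 7.689)*cos(u)/(3.15*sin(u)^3 + 1.8*sin(u)^2 - 3.3*sin(u) + 0.63)^2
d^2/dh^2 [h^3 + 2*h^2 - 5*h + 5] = 6*h + 4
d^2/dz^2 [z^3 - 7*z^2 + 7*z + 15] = 6*z - 14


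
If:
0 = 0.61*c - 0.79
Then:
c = 1.30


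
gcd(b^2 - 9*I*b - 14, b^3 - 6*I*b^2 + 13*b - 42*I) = b^2 - 9*I*b - 14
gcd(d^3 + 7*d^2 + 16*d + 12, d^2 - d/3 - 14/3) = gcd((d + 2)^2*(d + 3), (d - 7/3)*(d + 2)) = d + 2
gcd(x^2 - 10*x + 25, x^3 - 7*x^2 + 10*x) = x - 5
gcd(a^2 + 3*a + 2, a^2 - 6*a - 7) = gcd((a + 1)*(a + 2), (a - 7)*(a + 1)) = a + 1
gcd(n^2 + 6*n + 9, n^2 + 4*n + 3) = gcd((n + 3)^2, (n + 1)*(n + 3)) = n + 3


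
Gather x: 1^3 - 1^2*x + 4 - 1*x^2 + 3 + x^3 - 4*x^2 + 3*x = x^3 - 5*x^2 + 2*x + 8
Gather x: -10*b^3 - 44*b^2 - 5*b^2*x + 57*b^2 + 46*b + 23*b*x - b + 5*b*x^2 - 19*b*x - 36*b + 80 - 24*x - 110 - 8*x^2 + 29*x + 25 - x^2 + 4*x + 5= -10*b^3 + 13*b^2 + 9*b + x^2*(5*b - 9) + x*(-5*b^2 + 4*b + 9)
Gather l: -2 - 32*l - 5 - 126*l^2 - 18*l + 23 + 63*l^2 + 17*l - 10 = -63*l^2 - 33*l + 6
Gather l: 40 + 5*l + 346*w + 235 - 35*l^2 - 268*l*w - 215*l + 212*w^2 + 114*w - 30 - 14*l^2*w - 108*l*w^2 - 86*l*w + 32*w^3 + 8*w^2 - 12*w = l^2*(-14*w - 35) + l*(-108*w^2 - 354*w - 210) + 32*w^3 + 220*w^2 + 448*w + 245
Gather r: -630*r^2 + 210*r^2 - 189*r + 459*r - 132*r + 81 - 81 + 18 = -420*r^2 + 138*r + 18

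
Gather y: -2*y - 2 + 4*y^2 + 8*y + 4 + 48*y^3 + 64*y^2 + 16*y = 48*y^3 + 68*y^2 + 22*y + 2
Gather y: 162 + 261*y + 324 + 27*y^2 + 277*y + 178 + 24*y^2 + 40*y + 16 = 51*y^2 + 578*y + 680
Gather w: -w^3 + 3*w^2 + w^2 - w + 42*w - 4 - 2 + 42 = -w^3 + 4*w^2 + 41*w + 36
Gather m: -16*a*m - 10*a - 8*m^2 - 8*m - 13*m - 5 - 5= -10*a - 8*m^2 + m*(-16*a - 21) - 10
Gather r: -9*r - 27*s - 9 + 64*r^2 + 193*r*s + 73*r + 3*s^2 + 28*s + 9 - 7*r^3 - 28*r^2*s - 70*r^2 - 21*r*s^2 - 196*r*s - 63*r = -7*r^3 + r^2*(-28*s - 6) + r*(-21*s^2 - 3*s + 1) + 3*s^2 + s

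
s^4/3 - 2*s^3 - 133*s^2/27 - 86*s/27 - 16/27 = (s/3 + 1/3)*(s - 8)*(s + 1/3)*(s + 2/3)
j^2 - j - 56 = (j - 8)*(j + 7)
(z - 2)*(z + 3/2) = z^2 - z/2 - 3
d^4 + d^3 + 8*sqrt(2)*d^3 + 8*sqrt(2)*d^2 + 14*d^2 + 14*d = d*(d + 1)*(d + sqrt(2))*(d + 7*sqrt(2))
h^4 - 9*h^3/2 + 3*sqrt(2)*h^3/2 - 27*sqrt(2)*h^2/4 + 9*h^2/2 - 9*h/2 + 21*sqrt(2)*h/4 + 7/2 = (h - 7/2)*(h - 1)*(h + sqrt(2)/2)*(h + sqrt(2))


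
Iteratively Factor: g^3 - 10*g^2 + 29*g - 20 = (g - 5)*(g^2 - 5*g + 4) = (g - 5)*(g - 1)*(g - 4)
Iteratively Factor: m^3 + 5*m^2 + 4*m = (m + 1)*(m^2 + 4*m) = m*(m + 1)*(m + 4)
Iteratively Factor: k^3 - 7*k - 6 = (k + 1)*(k^2 - k - 6) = (k - 3)*(k + 1)*(k + 2)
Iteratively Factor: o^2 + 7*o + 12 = (o + 3)*(o + 4)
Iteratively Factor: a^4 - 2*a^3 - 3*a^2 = (a)*(a^3 - 2*a^2 - 3*a) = a*(a - 3)*(a^2 + a) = a^2*(a - 3)*(a + 1)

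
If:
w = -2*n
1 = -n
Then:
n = -1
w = 2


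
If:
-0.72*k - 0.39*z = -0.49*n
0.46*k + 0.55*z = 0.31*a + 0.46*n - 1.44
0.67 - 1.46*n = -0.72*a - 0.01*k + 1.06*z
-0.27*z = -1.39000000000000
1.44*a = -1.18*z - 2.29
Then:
No Solution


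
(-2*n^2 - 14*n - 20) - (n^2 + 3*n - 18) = -3*n^2 - 17*n - 2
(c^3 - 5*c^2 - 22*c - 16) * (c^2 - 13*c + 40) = c^5 - 18*c^4 + 83*c^3 + 70*c^2 - 672*c - 640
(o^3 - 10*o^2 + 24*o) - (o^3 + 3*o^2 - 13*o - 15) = -13*o^2 + 37*o + 15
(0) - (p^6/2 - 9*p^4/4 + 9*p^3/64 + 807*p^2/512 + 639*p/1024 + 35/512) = -p^6/2 + 9*p^4/4 - 9*p^3/64 - 807*p^2/512 - 639*p/1024 - 35/512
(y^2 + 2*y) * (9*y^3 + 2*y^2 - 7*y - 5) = 9*y^5 + 20*y^4 - 3*y^3 - 19*y^2 - 10*y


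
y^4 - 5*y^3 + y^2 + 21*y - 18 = (y - 3)^2*(y - 1)*(y + 2)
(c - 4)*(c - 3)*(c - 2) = c^3 - 9*c^2 + 26*c - 24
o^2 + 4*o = o*(o + 4)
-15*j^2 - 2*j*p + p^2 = (-5*j + p)*(3*j + p)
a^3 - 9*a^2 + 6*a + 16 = (a - 8)*(a - 2)*(a + 1)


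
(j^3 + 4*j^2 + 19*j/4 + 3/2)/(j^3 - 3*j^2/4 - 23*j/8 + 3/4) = 2*(2*j^2 + 5*j + 2)/(4*j^2 - 9*j + 2)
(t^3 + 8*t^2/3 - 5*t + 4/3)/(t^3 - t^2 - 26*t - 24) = (3*t^2 - 4*t + 1)/(3*(t^2 - 5*t - 6))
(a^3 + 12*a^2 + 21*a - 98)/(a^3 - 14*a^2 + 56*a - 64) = (a^2 + 14*a + 49)/(a^2 - 12*a + 32)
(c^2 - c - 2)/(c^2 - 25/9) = 9*(c^2 - c - 2)/(9*c^2 - 25)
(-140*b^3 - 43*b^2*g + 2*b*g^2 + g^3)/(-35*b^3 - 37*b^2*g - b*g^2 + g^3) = (4*b + g)/(b + g)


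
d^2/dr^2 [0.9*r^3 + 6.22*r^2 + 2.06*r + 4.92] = 5.4*r + 12.44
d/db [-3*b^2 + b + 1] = 1 - 6*b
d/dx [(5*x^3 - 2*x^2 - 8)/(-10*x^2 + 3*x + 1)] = (-50*x^4 + 30*x^3 + 9*x^2 - 164*x + 24)/(100*x^4 - 60*x^3 - 11*x^2 + 6*x + 1)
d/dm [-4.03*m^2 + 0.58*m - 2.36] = 0.58 - 8.06*m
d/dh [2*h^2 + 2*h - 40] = 4*h + 2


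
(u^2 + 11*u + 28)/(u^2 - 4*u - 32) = (u + 7)/(u - 8)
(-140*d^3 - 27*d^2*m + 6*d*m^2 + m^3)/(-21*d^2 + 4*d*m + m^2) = (20*d^2 + d*m - m^2)/(3*d - m)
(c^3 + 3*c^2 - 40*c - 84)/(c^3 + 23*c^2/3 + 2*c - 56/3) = 3*(c - 6)/(3*c - 4)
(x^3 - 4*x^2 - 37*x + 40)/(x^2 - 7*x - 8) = (x^2 + 4*x - 5)/(x + 1)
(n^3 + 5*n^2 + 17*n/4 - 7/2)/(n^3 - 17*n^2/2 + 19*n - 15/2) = (n^2 + 11*n/2 + 7)/(n^2 - 8*n + 15)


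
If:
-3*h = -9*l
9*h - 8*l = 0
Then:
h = 0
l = 0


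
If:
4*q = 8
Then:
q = 2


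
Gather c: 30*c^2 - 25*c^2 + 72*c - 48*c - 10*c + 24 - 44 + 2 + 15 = 5*c^2 + 14*c - 3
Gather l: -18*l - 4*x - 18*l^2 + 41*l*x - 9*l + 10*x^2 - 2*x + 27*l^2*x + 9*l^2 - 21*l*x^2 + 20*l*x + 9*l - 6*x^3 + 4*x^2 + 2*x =l^2*(27*x - 9) + l*(-21*x^2 + 61*x - 18) - 6*x^3 + 14*x^2 - 4*x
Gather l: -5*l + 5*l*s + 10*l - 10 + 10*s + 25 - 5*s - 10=l*(5*s + 5) + 5*s + 5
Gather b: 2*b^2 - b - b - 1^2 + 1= 2*b^2 - 2*b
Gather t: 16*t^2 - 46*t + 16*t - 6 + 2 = 16*t^2 - 30*t - 4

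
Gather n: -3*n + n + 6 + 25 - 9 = 22 - 2*n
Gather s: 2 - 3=-1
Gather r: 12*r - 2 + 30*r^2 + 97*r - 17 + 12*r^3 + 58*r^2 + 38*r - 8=12*r^3 + 88*r^2 + 147*r - 27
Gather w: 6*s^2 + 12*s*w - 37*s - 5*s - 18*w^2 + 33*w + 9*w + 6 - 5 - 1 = 6*s^2 - 42*s - 18*w^2 + w*(12*s + 42)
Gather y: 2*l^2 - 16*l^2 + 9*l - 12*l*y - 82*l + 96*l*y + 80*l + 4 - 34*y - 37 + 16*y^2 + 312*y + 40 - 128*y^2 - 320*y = -14*l^2 + 7*l - 112*y^2 + y*(84*l - 42) + 7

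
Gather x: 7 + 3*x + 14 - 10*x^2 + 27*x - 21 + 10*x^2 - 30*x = 0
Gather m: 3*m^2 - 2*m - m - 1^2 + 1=3*m^2 - 3*m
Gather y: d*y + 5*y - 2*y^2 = -2*y^2 + y*(d + 5)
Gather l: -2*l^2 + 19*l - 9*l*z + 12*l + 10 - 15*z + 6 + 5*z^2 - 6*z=-2*l^2 + l*(31 - 9*z) + 5*z^2 - 21*z + 16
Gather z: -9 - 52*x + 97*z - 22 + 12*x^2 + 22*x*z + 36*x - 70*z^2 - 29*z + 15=12*x^2 - 16*x - 70*z^2 + z*(22*x + 68) - 16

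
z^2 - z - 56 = (z - 8)*(z + 7)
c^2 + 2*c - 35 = (c - 5)*(c + 7)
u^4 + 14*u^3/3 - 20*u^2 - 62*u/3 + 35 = (u - 3)*(u - 1)*(u + 5/3)*(u + 7)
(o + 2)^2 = o^2 + 4*o + 4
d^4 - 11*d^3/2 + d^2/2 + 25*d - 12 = (d - 4)*(d - 3)*(d - 1/2)*(d + 2)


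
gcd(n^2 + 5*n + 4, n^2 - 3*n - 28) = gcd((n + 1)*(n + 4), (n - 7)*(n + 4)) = n + 4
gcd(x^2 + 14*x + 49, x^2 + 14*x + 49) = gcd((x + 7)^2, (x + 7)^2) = x^2 + 14*x + 49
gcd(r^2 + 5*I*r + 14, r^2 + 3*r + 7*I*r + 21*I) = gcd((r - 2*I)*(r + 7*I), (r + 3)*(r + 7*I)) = r + 7*I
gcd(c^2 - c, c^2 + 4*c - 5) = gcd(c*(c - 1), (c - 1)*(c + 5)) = c - 1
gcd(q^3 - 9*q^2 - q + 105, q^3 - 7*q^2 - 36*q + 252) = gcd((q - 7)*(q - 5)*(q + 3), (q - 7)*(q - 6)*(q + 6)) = q - 7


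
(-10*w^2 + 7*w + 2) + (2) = -10*w^2 + 7*w + 4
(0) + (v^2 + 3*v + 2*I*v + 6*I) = v^2 + 3*v + 2*I*v + 6*I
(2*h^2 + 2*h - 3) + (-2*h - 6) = 2*h^2 - 9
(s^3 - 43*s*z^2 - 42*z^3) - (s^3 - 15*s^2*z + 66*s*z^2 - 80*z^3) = 15*s^2*z - 109*s*z^2 + 38*z^3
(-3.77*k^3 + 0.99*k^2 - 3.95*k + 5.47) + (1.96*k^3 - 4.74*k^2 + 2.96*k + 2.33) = -1.81*k^3 - 3.75*k^2 - 0.99*k + 7.8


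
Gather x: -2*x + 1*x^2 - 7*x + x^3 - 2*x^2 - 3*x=x^3 - x^2 - 12*x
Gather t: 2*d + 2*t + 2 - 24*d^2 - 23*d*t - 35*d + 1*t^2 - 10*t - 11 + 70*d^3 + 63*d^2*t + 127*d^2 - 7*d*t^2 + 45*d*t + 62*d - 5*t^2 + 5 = 70*d^3 + 103*d^2 + 29*d + t^2*(-7*d - 4) + t*(63*d^2 + 22*d - 8) - 4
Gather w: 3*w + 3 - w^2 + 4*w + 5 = -w^2 + 7*w + 8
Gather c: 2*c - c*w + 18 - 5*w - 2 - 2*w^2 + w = c*(2 - w) - 2*w^2 - 4*w + 16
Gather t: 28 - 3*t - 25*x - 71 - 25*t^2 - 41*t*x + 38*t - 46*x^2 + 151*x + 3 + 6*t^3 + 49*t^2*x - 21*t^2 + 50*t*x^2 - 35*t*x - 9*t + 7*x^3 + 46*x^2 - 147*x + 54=6*t^3 + t^2*(49*x - 46) + t*(50*x^2 - 76*x + 26) + 7*x^3 - 21*x + 14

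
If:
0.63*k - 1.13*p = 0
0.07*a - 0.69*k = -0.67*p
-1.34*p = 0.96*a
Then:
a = 0.00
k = 0.00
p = 0.00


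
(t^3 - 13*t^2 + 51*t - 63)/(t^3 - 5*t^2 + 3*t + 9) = (t - 7)/(t + 1)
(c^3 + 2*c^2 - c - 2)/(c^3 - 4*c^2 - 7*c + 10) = (c + 1)/(c - 5)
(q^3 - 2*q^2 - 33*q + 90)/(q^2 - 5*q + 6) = (q^2 + q - 30)/(q - 2)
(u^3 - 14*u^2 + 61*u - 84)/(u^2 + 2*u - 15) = (u^2 - 11*u + 28)/(u + 5)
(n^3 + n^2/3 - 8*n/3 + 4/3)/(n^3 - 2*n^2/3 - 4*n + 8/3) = (n - 1)/(n - 2)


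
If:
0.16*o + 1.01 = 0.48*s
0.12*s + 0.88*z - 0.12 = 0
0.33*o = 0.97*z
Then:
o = -0.39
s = 1.97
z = -0.13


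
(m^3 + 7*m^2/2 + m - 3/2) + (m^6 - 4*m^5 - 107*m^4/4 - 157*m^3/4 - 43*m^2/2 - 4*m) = m^6 - 4*m^5 - 107*m^4/4 - 153*m^3/4 - 18*m^2 - 3*m - 3/2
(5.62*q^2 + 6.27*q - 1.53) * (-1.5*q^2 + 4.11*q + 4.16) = -8.43*q^4 + 13.6932*q^3 + 51.4439*q^2 + 19.7949*q - 6.3648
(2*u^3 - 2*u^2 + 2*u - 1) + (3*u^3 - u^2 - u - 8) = 5*u^3 - 3*u^2 + u - 9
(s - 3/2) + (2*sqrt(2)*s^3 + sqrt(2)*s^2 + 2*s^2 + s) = 2*sqrt(2)*s^3 + sqrt(2)*s^2 + 2*s^2 + 2*s - 3/2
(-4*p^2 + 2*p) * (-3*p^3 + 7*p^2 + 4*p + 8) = 12*p^5 - 34*p^4 - 2*p^3 - 24*p^2 + 16*p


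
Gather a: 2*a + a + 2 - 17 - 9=3*a - 24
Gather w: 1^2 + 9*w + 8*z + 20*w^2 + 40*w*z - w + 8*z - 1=20*w^2 + w*(40*z + 8) + 16*z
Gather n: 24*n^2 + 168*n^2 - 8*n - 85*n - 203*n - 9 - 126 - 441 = 192*n^2 - 296*n - 576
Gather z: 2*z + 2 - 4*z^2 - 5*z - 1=-4*z^2 - 3*z + 1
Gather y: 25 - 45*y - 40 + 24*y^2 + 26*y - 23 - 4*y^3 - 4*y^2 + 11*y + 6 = -4*y^3 + 20*y^2 - 8*y - 32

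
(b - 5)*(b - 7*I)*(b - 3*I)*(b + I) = b^4 - 5*b^3 - 9*I*b^3 - 11*b^2 + 45*I*b^2 + 55*b - 21*I*b + 105*I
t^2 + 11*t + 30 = (t + 5)*(t + 6)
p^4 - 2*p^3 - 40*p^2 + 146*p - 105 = (p - 5)*(p - 3)*(p - 1)*(p + 7)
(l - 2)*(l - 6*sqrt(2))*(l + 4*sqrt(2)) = l^3 - 2*sqrt(2)*l^2 - 2*l^2 - 48*l + 4*sqrt(2)*l + 96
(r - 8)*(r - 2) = r^2 - 10*r + 16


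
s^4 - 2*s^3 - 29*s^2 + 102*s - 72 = (s - 4)*(s - 3)*(s - 1)*(s + 6)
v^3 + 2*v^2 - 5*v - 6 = (v - 2)*(v + 1)*(v + 3)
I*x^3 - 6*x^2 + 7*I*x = x*(x + 7*I)*(I*x + 1)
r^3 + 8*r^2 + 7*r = r*(r + 1)*(r + 7)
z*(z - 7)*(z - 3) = z^3 - 10*z^2 + 21*z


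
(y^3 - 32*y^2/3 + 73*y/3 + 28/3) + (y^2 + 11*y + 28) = y^3 - 29*y^2/3 + 106*y/3 + 112/3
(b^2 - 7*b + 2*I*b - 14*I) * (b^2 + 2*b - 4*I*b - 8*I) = b^4 - 5*b^3 - 2*I*b^3 - 6*b^2 + 10*I*b^2 - 40*b + 28*I*b - 112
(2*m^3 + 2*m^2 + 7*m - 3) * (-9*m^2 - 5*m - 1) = -18*m^5 - 28*m^4 - 75*m^3 - 10*m^2 + 8*m + 3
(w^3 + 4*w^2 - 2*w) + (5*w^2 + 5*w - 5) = w^3 + 9*w^2 + 3*w - 5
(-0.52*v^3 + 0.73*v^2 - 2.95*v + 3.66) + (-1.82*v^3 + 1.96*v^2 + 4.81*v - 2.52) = -2.34*v^3 + 2.69*v^2 + 1.86*v + 1.14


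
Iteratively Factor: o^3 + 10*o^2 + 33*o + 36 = (o + 4)*(o^2 + 6*o + 9) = (o + 3)*(o + 4)*(o + 3)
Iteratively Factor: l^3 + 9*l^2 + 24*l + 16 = (l + 4)*(l^2 + 5*l + 4) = (l + 1)*(l + 4)*(l + 4)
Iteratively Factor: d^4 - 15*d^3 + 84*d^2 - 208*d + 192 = (d - 4)*(d^3 - 11*d^2 + 40*d - 48) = (d - 4)^2*(d^2 - 7*d + 12) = (d - 4)^2*(d - 3)*(d - 4)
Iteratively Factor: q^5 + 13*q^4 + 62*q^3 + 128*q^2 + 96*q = (q + 4)*(q^4 + 9*q^3 + 26*q^2 + 24*q) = q*(q + 4)*(q^3 + 9*q^2 + 26*q + 24) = q*(q + 4)^2*(q^2 + 5*q + 6) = q*(q + 3)*(q + 4)^2*(q + 2)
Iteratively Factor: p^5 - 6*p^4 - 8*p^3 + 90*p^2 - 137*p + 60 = (p + 4)*(p^4 - 10*p^3 + 32*p^2 - 38*p + 15) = (p - 1)*(p + 4)*(p^3 - 9*p^2 + 23*p - 15) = (p - 5)*(p - 1)*(p + 4)*(p^2 - 4*p + 3) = (p - 5)*(p - 3)*(p - 1)*(p + 4)*(p - 1)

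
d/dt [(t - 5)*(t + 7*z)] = 2*t + 7*z - 5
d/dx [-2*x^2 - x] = -4*x - 1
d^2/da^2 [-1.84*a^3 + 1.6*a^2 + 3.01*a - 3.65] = 3.2 - 11.04*a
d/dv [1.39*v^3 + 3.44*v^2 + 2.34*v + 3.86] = 4.17*v^2 + 6.88*v + 2.34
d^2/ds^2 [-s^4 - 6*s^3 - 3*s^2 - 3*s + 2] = -12*s^2 - 36*s - 6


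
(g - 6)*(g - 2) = g^2 - 8*g + 12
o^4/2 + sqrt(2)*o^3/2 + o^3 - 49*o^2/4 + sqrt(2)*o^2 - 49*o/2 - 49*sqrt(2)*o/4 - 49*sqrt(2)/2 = (o/2 + 1)*(o - 7*sqrt(2)/2)*(o + sqrt(2))*(o + 7*sqrt(2)/2)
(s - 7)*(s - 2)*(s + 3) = s^3 - 6*s^2 - 13*s + 42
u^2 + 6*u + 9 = (u + 3)^2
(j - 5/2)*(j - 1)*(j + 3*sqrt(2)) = j^3 - 7*j^2/2 + 3*sqrt(2)*j^2 - 21*sqrt(2)*j/2 + 5*j/2 + 15*sqrt(2)/2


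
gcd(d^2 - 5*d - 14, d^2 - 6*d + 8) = 1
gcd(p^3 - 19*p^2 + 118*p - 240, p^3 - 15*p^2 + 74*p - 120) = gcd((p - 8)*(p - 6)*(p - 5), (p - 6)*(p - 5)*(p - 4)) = p^2 - 11*p + 30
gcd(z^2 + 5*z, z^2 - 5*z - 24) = 1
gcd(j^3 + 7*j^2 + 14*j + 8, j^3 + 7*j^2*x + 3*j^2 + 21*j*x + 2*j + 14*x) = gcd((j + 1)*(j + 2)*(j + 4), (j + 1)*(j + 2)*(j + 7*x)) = j^2 + 3*j + 2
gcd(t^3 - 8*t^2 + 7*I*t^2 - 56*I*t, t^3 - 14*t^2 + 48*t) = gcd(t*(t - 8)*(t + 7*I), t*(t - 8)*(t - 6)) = t^2 - 8*t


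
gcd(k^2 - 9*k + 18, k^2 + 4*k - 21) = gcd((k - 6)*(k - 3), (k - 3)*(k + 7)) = k - 3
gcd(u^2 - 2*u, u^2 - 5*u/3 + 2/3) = 1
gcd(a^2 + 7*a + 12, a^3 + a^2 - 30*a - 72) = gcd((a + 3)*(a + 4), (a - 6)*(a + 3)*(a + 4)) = a^2 + 7*a + 12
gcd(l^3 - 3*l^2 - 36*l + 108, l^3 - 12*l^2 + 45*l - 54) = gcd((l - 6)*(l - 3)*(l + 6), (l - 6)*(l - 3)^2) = l^2 - 9*l + 18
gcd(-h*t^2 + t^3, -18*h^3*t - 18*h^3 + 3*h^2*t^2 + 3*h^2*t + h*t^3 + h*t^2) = 1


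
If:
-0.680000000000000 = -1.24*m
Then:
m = 0.55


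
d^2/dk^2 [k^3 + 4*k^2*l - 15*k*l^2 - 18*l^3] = 6*k + 8*l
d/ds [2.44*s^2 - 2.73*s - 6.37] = 4.88*s - 2.73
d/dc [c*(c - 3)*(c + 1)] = 3*c^2 - 4*c - 3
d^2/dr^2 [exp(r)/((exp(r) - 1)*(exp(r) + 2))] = (exp(4*r) - exp(3*r) + 12*exp(2*r) + 2*exp(r) + 4)*exp(r)/(exp(6*r) + 3*exp(5*r) - 3*exp(4*r) - 11*exp(3*r) + 6*exp(2*r) + 12*exp(r) - 8)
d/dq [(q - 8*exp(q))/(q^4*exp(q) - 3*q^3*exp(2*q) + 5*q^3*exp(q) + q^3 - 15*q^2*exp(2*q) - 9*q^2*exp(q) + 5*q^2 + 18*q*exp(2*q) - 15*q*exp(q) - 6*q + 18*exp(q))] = ((1 - 8*exp(q))*(q^4*exp(q) - 3*q^3*exp(2*q) + 5*q^3*exp(q) + q^3 - 15*q^2*exp(2*q) - 9*q^2*exp(q) + 5*q^2 + 18*q*exp(2*q) - 15*q*exp(q) - 6*q + 18*exp(q)) - (q - 8*exp(q))*(q^4*exp(q) - 6*q^3*exp(2*q) + 9*q^3*exp(q) - 39*q^2*exp(2*q) + 6*q^2*exp(q) + 3*q^2 + 6*q*exp(2*q) - 33*q*exp(q) + 10*q + 18*exp(2*q) + 3*exp(q) - 6))/(q^4*exp(q) - 3*q^3*exp(2*q) + 5*q^3*exp(q) + q^3 - 15*q^2*exp(2*q) - 9*q^2*exp(q) + 5*q^2 + 18*q*exp(2*q) - 15*q*exp(q) - 6*q + 18*exp(q))^2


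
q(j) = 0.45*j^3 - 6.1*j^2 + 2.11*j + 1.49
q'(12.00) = 50.11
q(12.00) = -73.99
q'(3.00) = -22.34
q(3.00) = -34.93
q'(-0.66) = 10.75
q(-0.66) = -2.69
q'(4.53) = -25.45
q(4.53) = -72.30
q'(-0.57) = 9.50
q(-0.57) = -1.78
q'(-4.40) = 81.93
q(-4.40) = -164.22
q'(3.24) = -23.25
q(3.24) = -40.40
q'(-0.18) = 4.35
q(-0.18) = 0.91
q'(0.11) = 0.78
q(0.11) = 1.65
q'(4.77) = -25.37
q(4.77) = -78.40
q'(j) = 1.35*j^2 - 12.2*j + 2.11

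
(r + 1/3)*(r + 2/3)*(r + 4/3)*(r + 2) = r^4 + 13*r^3/3 + 56*r^2/9 + 92*r/27 + 16/27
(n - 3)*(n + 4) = n^2 + n - 12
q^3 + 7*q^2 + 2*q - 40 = (q - 2)*(q + 4)*(q + 5)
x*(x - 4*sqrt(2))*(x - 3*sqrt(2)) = x^3 - 7*sqrt(2)*x^2 + 24*x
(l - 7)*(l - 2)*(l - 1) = l^3 - 10*l^2 + 23*l - 14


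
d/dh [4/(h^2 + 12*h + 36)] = 8*(-h - 6)/(h^2 + 12*h + 36)^2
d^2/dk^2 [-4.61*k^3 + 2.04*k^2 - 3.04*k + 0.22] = 4.08 - 27.66*k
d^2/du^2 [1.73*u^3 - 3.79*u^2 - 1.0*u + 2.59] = 10.38*u - 7.58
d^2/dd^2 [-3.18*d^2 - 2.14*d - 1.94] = -6.36000000000000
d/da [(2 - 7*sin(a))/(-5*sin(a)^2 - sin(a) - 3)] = (-35*sin(a)^2 + 20*sin(a) + 23)*cos(a)/(5*sin(a)^2 + sin(a) + 3)^2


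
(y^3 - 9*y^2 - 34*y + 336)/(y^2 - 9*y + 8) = (y^2 - y - 42)/(y - 1)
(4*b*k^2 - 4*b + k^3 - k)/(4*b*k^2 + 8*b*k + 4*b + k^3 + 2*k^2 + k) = (k - 1)/(k + 1)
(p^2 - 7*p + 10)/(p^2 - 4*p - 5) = (p - 2)/(p + 1)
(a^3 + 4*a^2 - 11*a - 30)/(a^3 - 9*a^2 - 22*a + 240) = (a^2 - a - 6)/(a^2 - 14*a + 48)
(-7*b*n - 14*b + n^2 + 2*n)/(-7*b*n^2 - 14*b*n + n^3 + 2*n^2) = 1/n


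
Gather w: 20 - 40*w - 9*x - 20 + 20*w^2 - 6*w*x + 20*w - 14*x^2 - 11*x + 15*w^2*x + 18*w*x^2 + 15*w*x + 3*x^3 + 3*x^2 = w^2*(15*x + 20) + w*(18*x^2 + 9*x - 20) + 3*x^3 - 11*x^2 - 20*x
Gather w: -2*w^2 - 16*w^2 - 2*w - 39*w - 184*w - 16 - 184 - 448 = -18*w^2 - 225*w - 648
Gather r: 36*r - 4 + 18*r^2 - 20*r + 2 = 18*r^2 + 16*r - 2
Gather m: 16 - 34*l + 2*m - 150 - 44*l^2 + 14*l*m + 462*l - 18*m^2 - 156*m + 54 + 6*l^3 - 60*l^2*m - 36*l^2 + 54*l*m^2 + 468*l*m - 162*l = 6*l^3 - 80*l^2 + 266*l + m^2*(54*l - 18) + m*(-60*l^2 + 482*l - 154) - 80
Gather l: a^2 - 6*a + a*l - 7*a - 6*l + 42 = a^2 - 13*a + l*(a - 6) + 42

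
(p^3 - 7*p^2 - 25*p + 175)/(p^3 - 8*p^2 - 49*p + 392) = (p^2 - 25)/(p^2 - p - 56)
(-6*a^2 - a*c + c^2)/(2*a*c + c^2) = (-3*a + c)/c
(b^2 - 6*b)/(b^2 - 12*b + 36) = b/(b - 6)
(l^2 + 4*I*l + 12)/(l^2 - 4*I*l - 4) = (l + 6*I)/(l - 2*I)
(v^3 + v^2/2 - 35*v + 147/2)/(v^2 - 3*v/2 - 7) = (v^2 + 4*v - 21)/(v + 2)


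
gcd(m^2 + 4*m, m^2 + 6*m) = m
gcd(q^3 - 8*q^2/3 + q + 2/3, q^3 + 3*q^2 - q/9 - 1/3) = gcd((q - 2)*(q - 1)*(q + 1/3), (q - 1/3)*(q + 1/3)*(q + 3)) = q + 1/3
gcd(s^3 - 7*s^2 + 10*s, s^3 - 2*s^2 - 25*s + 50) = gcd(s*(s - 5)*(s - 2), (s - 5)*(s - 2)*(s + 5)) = s^2 - 7*s + 10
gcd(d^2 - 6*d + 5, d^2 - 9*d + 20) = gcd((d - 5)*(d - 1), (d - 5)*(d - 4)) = d - 5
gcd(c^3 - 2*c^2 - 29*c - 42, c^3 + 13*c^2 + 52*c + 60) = c + 2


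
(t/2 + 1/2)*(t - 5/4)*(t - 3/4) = t^3/2 - t^2/2 - 17*t/32 + 15/32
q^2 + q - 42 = (q - 6)*(q + 7)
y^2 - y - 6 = (y - 3)*(y + 2)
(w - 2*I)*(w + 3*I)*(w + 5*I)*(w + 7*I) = w^4 + 13*I*w^3 - 41*w^2 + 37*I*w - 210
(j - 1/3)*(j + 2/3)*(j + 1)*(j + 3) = j^4 + 13*j^3/3 + 37*j^2/9 + j/9 - 2/3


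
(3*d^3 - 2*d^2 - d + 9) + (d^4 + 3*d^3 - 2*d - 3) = d^4 + 6*d^3 - 2*d^2 - 3*d + 6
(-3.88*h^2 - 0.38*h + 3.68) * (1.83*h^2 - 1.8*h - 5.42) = -7.1004*h^4 + 6.2886*h^3 + 28.448*h^2 - 4.5644*h - 19.9456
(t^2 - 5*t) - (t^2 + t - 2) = 2 - 6*t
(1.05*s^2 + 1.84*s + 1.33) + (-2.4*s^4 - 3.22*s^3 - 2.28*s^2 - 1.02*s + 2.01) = -2.4*s^4 - 3.22*s^3 - 1.23*s^2 + 0.82*s + 3.34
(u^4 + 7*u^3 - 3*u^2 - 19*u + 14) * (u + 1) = u^5 + 8*u^4 + 4*u^3 - 22*u^2 - 5*u + 14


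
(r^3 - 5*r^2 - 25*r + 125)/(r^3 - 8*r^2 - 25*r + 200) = (r - 5)/(r - 8)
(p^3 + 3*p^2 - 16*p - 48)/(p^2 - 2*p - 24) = (p^2 - p - 12)/(p - 6)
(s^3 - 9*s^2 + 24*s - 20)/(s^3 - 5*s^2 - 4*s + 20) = (s - 2)/(s + 2)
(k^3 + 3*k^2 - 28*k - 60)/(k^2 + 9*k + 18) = (k^2 - 3*k - 10)/(k + 3)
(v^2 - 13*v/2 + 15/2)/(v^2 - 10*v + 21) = (2*v^2 - 13*v + 15)/(2*(v^2 - 10*v + 21))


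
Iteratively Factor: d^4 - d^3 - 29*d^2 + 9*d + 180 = (d - 5)*(d^3 + 4*d^2 - 9*d - 36) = (d - 5)*(d + 4)*(d^2 - 9) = (d - 5)*(d + 3)*(d + 4)*(d - 3)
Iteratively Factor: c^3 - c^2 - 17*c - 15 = (c + 3)*(c^2 - 4*c - 5) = (c + 1)*(c + 3)*(c - 5)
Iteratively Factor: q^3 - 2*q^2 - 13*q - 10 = (q - 5)*(q^2 + 3*q + 2) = (q - 5)*(q + 1)*(q + 2)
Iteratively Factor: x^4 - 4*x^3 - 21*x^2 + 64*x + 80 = (x - 4)*(x^3 - 21*x - 20) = (x - 4)*(x + 1)*(x^2 - x - 20) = (x - 5)*(x - 4)*(x + 1)*(x + 4)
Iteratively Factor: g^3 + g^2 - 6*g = (g + 3)*(g^2 - 2*g) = (g - 2)*(g + 3)*(g)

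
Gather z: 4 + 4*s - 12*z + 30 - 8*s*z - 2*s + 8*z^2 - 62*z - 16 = 2*s + 8*z^2 + z*(-8*s - 74) + 18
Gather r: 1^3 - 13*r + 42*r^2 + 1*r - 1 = 42*r^2 - 12*r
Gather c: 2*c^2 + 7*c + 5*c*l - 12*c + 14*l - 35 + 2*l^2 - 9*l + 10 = 2*c^2 + c*(5*l - 5) + 2*l^2 + 5*l - 25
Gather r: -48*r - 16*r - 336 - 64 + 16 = -64*r - 384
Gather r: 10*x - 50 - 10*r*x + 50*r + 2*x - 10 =r*(50 - 10*x) + 12*x - 60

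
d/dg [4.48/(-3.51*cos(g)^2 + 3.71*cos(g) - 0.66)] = (16.6208 - 31.4496*cos(g))*sin(g)/(3.51*cos(g)^2 - 3.71*cos(g) + 0.66)^2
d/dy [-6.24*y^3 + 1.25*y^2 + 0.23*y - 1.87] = -18.72*y^2 + 2.5*y + 0.23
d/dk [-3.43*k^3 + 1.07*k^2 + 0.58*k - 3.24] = -10.29*k^2 + 2.14*k + 0.58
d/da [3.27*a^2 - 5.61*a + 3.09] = 6.54*a - 5.61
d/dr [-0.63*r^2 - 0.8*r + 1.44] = -1.26*r - 0.8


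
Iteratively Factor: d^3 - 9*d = (d + 3)*(d^2 - 3*d) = (d - 3)*(d + 3)*(d)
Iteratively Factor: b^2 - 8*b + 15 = (b - 3)*(b - 5)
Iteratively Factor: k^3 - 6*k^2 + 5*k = (k - 5)*(k^2 - k) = (k - 5)*(k - 1)*(k)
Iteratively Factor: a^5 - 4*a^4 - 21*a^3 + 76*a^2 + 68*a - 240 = (a - 5)*(a^4 + a^3 - 16*a^2 - 4*a + 48) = (a - 5)*(a + 4)*(a^3 - 3*a^2 - 4*a + 12) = (a - 5)*(a - 3)*(a + 4)*(a^2 - 4) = (a - 5)*(a - 3)*(a - 2)*(a + 4)*(a + 2)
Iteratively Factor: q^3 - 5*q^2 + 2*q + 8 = (q - 4)*(q^2 - q - 2) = (q - 4)*(q + 1)*(q - 2)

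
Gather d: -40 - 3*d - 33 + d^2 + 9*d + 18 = d^2 + 6*d - 55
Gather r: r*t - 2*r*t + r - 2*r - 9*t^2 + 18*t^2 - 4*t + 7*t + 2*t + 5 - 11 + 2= r*(-t - 1) + 9*t^2 + 5*t - 4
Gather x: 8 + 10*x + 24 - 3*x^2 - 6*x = -3*x^2 + 4*x + 32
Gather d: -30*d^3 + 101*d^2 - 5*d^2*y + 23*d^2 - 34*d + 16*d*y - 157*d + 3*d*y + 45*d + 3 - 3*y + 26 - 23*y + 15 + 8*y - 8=-30*d^3 + d^2*(124 - 5*y) + d*(19*y - 146) - 18*y + 36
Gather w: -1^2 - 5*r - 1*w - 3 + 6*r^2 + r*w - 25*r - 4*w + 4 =6*r^2 - 30*r + w*(r - 5)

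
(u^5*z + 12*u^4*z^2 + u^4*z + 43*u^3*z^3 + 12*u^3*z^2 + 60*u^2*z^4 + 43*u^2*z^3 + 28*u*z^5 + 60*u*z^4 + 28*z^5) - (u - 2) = u^5*z + 12*u^4*z^2 + u^4*z + 43*u^3*z^3 + 12*u^3*z^2 + 60*u^2*z^4 + 43*u^2*z^3 + 28*u*z^5 + 60*u*z^4 - u + 28*z^5 + 2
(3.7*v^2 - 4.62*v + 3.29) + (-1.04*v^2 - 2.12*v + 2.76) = 2.66*v^2 - 6.74*v + 6.05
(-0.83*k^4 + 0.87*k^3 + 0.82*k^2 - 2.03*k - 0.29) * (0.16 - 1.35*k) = 1.1205*k^5 - 1.3073*k^4 - 0.9678*k^3 + 2.8717*k^2 + 0.0667*k - 0.0464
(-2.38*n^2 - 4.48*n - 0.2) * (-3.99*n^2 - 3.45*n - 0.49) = 9.4962*n^4 + 26.0862*n^3 + 17.4202*n^2 + 2.8852*n + 0.098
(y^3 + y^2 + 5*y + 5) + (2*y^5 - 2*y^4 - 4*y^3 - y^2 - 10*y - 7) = 2*y^5 - 2*y^4 - 3*y^3 - 5*y - 2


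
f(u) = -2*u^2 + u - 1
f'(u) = 1 - 4*u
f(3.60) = -23.32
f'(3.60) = -13.40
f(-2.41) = -15.03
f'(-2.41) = 10.64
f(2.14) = -8.02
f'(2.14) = -7.56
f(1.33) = -3.21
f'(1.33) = -4.32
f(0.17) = -0.89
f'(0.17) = 0.32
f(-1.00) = -4.00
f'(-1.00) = 5.00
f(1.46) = -3.80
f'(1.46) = -4.84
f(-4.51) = -46.19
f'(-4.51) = 19.04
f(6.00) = -67.00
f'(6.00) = -23.00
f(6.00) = -67.00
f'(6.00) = -23.00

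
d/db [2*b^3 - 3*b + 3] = 6*b^2 - 3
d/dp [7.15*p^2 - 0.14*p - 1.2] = 14.3*p - 0.14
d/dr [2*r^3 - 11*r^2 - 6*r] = 6*r^2 - 22*r - 6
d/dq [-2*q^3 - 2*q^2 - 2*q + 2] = -6*q^2 - 4*q - 2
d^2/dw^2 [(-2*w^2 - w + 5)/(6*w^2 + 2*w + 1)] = 4*(-6*w^3 + 288*w^2 + 99*w - 5)/(216*w^6 + 216*w^5 + 180*w^4 + 80*w^3 + 30*w^2 + 6*w + 1)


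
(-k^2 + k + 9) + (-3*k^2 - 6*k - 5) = -4*k^2 - 5*k + 4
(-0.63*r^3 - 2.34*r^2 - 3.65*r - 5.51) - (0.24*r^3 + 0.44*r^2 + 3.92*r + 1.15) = -0.87*r^3 - 2.78*r^2 - 7.57*r - 6.66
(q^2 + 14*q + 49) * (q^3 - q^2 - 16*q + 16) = q^5 + 13*q^4 + 19*q^3 - 257*q^2 - 560*q + 784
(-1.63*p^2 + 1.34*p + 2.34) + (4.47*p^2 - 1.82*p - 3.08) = 2.84*p^2 - 0.48*p - 0.74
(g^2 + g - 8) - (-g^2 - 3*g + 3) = 2*g^2 + 4*g - 11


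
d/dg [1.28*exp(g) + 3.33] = 1.28*exp(g)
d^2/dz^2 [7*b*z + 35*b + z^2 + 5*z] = 2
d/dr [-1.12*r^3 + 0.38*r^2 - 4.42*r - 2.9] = -3.36*r^2 + 0.76*r - 4.42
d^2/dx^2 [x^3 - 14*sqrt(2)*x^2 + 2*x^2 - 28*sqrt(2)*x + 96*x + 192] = 6*x - 28*sqrt(2) + 4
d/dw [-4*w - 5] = -4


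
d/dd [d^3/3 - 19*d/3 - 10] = d^2 - 19/3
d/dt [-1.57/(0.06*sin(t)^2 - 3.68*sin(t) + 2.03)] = (0.1884*sin(t) - 5.7776)*cos(t)/(0.06*sin(t)^2 - 3.68*sin(t) + 2.03)^2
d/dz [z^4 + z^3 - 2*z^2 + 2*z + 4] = 4*z^3 + 3*z^2 - 4*z + 2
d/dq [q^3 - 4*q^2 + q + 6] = 3*q^2 - 8*q + 1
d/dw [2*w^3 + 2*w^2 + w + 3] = 6*w^2 + 4*w + 1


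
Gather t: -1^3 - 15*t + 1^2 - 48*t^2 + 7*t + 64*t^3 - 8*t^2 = 64*t^3 - 56*t^2 - 8*t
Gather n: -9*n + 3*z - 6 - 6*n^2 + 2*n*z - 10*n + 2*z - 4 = -6*n^2 + n*(2*z - 19) + 5*z - 10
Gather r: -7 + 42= 35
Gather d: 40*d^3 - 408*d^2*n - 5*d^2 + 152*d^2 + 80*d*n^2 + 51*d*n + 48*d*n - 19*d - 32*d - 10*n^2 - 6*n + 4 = 40*d^3 + d^2*(147 - 408*n) + d*(80*n^2 + 99*n - 51) - 10*n^2 - 6*n + 4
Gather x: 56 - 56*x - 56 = -56*x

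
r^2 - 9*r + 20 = (r - 5)*(r - 4)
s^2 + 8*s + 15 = (s + 3)*(s + 5)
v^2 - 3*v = v*(v - 3)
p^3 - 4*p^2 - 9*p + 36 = (p - 4)*(p - 3)*(p + 3)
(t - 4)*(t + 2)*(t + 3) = t^3 + t^2 - 14*t - 24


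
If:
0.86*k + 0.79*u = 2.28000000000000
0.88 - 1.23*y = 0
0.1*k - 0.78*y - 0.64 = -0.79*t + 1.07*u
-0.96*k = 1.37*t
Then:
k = 6.03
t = -4.22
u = -3.67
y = 0.72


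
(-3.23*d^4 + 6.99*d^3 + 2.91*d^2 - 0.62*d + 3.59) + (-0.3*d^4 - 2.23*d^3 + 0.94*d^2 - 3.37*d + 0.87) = -3.53*d^4 + 4.76*d^3 + 3.85*d^2 - 3.99*d + 4.46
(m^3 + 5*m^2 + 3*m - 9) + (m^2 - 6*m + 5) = m^3 + 6*m^2 - 3*m - 4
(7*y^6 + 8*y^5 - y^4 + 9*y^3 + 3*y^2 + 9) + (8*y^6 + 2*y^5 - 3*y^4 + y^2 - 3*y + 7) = 15*y^6 + 10*y^5 - 4*y^4 + 9*y^3 + 4*y^2 - 3*y + 16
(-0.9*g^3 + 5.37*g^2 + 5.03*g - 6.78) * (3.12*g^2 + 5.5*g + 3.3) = -2.808*g^5 + 11.8044*g^4 + 42.2586*g^3 + 24.2324*g^2 - 20.691*g - 22.374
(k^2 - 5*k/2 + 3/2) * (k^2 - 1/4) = k^4 - 5*k^3/2 + 5*k^2/4 + 5*k/8 - 3/8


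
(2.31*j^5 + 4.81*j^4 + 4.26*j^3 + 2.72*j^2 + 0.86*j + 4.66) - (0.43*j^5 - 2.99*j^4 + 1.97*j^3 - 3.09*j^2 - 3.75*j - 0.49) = 1.88*j^5 + 7.8*j^4 + 2.29*j^3 + 5.81*j^2 + 4.61*j + 5.15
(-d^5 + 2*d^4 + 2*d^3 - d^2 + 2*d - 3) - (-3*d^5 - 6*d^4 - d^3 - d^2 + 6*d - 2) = 2*d^5 + 8*d^4 + 3*d^3 - 4*d - 1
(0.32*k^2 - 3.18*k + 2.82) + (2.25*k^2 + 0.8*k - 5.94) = 2.57*k^2 - 2.38*k - 3.12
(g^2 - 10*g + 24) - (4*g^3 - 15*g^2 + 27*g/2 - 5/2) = -4*g^3 + 16*g^2 - 47*g/2 + 53/2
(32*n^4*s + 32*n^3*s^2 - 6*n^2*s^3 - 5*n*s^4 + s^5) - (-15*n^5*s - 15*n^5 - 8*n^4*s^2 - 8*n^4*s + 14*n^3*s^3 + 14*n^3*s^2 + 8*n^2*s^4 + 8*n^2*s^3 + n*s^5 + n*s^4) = 15*n^5*s + 15*n^5 + 8*n^4*s^2 + 40*n^4*s - 14*n^3*s^3 + 18*n^3*s^2 - 8*n^2*s^4 - 14*n^2*s^3 - n*s^5 - 6*n*s^4 + s^5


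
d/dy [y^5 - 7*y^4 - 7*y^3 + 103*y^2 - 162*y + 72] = 5*y^4 - 28*y^3 - 21*y^2 + 206*y - 162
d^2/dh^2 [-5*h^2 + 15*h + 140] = -10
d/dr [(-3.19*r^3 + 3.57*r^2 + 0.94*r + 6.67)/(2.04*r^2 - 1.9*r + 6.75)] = (-6.5076*r^4 + 12.122*r^3 - 73.2981*r^2 + 20.9814*r + 19.018)/(4.1616*r^4 - 7.752*r^3 + 31.15*r^2 - 25.65*r + 45.5625)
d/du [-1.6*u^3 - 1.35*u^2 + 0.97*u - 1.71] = -4.8*u^2 - 2.7*u + 0.97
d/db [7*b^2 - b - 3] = 14*b - 1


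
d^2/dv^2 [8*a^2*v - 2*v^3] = -12*v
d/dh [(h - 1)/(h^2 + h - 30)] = (h^2 + h - (h - 1)*(2*h + 1) - 30)/(h^2 + h - 30)^2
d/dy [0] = 0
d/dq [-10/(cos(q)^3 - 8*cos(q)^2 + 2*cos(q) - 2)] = 10*(-3*cos(q)^2 + 16*cos(q) - 2)*sin(q)/(cos(q)^3 - 8*cos(q)^2 + 2*cos(q) - 2)^2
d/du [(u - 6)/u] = 6/u^2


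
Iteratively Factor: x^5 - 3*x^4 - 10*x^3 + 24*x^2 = (x)*(x^4 - 3*x^3 - 10*x^2 + 24*x) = x^2*(x^3 - 3*x^2 - 10*x + 24) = x^2*(x - 2)*(x^2 - x - 12) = x^2*(x - 4)*(x - 2)*(x + 3)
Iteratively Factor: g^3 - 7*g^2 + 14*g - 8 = (g - 1)*(g^2 - 6*g + 8) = (g - 4)*(g - 1)*(g - 2)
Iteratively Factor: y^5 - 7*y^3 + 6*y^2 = (y - 1)*(y^4 + y^3 - 6*y^2) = (y - 1)*(y + 3)*(y^3 - 2*y^2) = y*(y - 1)*(y + 3)*(y^2 - 2*y) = y*(y - 2)*(y - 1)*(y + 3)*(y)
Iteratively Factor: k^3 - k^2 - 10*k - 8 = (k + 1)*(k^2 - 2*k - 8) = (k - 4)*(k + 1)*(k + 2)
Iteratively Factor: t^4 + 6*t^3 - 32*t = (t - 2)*(t^3 + 8*t^2 + 16*t) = (t - 2)*(t + 4)*(t^2 + 4*t) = t*(t - 2)*(t + 4)*(t + 4)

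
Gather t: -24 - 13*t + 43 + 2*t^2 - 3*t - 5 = 2*t^2 - 16*t + 14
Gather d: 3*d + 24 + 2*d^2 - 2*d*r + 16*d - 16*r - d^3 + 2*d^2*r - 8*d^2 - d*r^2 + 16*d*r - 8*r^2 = -d^3 + d^2*(2*r - 6) + d*(-r^2 + 14*r + 19) - 8*r^2 - 16*r + 24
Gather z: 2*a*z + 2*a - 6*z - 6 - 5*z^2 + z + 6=2*a - 5*z^2 + z*(2*a - 5)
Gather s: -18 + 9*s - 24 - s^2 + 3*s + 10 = -s^2 + 12*s - 32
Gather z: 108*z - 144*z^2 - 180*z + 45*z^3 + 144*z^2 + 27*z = 45*z^3 - 45*z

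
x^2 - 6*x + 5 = (x - 5)*(x - 1)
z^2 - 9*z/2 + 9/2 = (z - 3)*(z - 3/2)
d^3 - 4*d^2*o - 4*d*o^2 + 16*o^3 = (d - 4*o)*(d - 2*o)*(d + 2*o)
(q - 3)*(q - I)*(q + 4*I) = q^3 - 3*q^2 + 3*I*q^2 + 4*q - 9*I*q - 12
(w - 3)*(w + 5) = w^2 + 2*w - 15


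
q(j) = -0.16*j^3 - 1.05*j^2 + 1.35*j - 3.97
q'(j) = -0.48*j^2 - 2.1*j + 1.35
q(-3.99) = -15.91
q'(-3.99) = 2.09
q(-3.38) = -14.35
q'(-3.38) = 2.96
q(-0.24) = -4.35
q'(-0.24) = 1.83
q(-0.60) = -5.12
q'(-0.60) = 2.44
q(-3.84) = -15.58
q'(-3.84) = 2.34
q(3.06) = -14.26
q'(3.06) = -9.57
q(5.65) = -58.72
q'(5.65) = -25.84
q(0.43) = -3.60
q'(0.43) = 0.36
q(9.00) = -193.51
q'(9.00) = -56.43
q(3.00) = -13.69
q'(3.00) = -9.27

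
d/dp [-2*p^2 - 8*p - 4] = -4*p - 8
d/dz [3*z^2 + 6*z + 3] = 6*z + 6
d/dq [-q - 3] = -1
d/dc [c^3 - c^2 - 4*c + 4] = 3*c^2 - 2*c - 4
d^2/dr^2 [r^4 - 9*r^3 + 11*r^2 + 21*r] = 12*r^2 - 54*r + 22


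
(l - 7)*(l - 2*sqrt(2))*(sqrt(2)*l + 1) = sqrt(2)*l^3 - 7*sqrt(2)*l^2 - 3*l^2 - 2*sqrt(2)*l + 21*l + 14*sqrt(2)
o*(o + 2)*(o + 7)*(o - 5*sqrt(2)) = o^4 - 5*sqrt(2)*o^3 + 9*o^3 - 45*sqrt(2)*o^2 + 14*o^2 - 70*sqrt(2)*o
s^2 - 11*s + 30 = (s - 6)*(s - 5)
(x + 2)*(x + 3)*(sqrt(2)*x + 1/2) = sqrt(2)*x^3 + x^2/2 + 5*sqrt(2)*x^2 + 5*x/2 + 6*sqrt(2)*x + 3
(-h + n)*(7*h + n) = -7*h^2 + 6*h*n + n^2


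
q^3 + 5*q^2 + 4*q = q*(q + 1)*(q + 4)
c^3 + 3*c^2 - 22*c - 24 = (c - 4)*(c + 1)*(c + 6)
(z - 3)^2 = z^2 - 6*z + 9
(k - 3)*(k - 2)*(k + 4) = k^3 - k^2 - 14*k + 24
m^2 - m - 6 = (m - 3)*(m + 2)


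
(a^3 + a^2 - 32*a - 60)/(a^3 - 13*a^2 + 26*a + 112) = (a^2 - a - 30)/(a^2 - 15*a + 56)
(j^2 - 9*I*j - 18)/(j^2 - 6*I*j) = (j - 3*I)/j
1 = 1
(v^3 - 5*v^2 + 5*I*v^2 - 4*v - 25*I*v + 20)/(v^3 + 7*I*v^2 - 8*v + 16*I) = (v^2 + v*(-5 + I) - 5*I)/(v^2 + 3*I*v + 4)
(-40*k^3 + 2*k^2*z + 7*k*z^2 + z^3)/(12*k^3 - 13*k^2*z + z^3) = (-10*k^2 + 3*k*z + z^2)/(3*k^2 - 4*k*z + z^2)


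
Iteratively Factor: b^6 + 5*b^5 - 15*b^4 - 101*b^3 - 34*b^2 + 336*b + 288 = (b + 3)*(b^5 + 2*b^4 - 21*b^3 - 38*b^2 + 80*b + 96) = (b - 4)*(b + 3)*(b^4 + 6*b^3 + 3*b^2 - 26*b - 24) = (b - 4)*(b + 1)*(b + 3)*(b^3 + 5*b^2 - 2*b - 24) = (b - 4)*(b + 1)*(b + 3)*(b + 4)*(b^2 + b - 6) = (b - 4)*(b - 2)*(b + 1)*(b + 3)*(b + 4)*(b + 3)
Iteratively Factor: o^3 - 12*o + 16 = (o + 4)*(o^2 - 4*o + 4) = (o - 2)*(o + 4)*(o - 2)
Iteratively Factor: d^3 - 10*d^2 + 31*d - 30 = (d - 3)*(d^2 - 7*d + 10) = (d - 3)*(d - 2)*(d - 5)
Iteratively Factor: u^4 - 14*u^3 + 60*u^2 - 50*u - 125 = (u - 5)*(u^3 - 9*u^2 + 15*u + 25) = (u - 5)^2*(u^2 - 4*u - 5) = (u - 5)^2*(u + 1)*(u - 5)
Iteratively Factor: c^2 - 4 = (c - 2)*(c + 2)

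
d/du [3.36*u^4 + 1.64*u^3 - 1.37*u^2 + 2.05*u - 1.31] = 13.44*u^3 + 4.92*u^2 - 2.74*u + 2.05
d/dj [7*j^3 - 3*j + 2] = 21*j^2 - 3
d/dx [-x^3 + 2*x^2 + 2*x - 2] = -3*x^2 + 4*x + 2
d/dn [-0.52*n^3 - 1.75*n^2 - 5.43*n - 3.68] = -1.56*n^2 - 3.5*n - 5.43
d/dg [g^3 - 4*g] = 3*g^2 - 4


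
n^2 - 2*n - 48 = (n - 8)*(n + 6)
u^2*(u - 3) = u^3 - 3*u^2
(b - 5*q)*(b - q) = b^2 - 6*b*q + 5*q^2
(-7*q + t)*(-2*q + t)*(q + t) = 14*q^3 + 5*q^2*t - 8*q*t^2 + t^3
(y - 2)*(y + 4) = y^2 + 2*y - 8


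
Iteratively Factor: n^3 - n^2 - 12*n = (n)*(n^2 - n - 12) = n*(n + 3)*(n - 4)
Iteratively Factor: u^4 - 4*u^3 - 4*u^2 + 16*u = (u - 2)*(u^3 - 2*u^2 - 8*u) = (u - 4)*(u - 2)*(u^2 + 2*u) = u*(u - 4)*(u - 2)*(u + 2)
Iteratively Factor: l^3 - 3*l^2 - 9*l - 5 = (l - 5)*(l^2 + 2*l + 1) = (l - 5)*(l + 1)*(l + 1)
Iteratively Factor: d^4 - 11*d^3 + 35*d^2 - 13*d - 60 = (d + 1)*(d^3 - 12*d^2 + 47*d - 60) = (d - 4)*(d + 1)*(d^2 - 8*d + 15) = (d - 4)*(d - 3)*(d + 1)*(d - 5)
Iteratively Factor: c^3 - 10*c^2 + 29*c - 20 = (c - 5)*(c^2 - 5*c + 4) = (c - 5)*(c - 1)*(c - 4)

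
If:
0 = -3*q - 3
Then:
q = -1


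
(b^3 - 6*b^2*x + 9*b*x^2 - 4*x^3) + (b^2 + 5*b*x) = b^3 - 6*b^2*x + b^2 + 9*b*x^2 + 5*b*x - 4*x^3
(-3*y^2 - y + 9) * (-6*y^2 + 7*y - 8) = 18*y^4 - 15*y^3 - 37*y^2 + 71*y - 72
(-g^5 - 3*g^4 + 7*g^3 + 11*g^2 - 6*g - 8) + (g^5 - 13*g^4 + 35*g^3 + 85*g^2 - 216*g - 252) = -16*g^4 + 42*g^3 + 96*g^2 - 222*g - 260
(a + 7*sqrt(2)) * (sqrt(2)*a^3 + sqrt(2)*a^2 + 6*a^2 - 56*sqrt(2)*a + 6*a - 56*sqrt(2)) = sqrt(2)*a^4 + sqrt(2)*a^3 + 20*a^3 - 14*sqrt(2)*a^2 + 20*a^2 - 784*a - 14*sqrt(2)*a - 784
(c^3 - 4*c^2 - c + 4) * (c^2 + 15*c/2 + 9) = c^5 + 7*c^4/2 - 22*c^3 - 79*c^2/2 + 21*c + 36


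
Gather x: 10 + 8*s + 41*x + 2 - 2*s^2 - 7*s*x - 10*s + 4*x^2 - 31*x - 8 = -2*s^2 - 2*s + 4*x^2 + x*(10 - 7*s) + 4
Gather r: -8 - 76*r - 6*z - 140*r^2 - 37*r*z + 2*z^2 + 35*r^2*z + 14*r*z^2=r^2*(35*z - 140) + r*(14*z^2 - 37*z - 76) + 2*z^2 - 6*z - 8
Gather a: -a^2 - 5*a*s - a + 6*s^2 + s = -a^2 + a*(-5*s - 1) + 6*s^2 + s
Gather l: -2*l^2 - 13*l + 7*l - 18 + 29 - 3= -2*l^2 - 6*l + 8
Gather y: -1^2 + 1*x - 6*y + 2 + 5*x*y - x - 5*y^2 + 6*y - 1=5*x*y - 5*y^2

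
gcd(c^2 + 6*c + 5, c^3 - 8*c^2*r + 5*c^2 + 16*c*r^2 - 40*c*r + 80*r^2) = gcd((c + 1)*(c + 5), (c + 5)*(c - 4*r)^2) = c + 5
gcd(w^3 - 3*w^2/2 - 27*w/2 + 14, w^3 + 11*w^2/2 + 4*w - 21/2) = w^2 + 5*w/2 - 7/2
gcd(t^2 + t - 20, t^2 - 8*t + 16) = t - 4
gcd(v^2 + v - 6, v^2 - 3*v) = 1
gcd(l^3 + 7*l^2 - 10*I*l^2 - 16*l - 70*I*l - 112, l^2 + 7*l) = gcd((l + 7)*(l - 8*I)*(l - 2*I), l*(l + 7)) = l + 7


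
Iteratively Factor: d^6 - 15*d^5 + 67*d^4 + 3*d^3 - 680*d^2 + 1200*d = (d)*(d^5 - 15*d^4 + 67*d^3 + 3*d^2 - 680*d + 1200) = d*(d - 4)*(d^4 - 11*d^3 + 23*d^2 + 95*d - 300) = d*(d - 5)*(d - 4)*(d^3 - 6*d^2 - 7*d + 60) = d*(d - 5)*(d - 4)*(d + 3)*(d^2 - 9*d + 20) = d*(d - 5)^2*(d - 4)*(d + 3)*(d - 4)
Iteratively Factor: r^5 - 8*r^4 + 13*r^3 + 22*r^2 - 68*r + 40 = (r - 5)*(r^4 - 3*r^3 - 2*r^2 + 12*r - 8) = (r - 5)*(r - 1)*(r^3 - 2*r^2 - 4*r + 8) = (r - 5)*(r - 2)*(r - 1)*(r^2 - 4) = (r - 5)*(r - 2)^2*(r - 1)*(r + 2)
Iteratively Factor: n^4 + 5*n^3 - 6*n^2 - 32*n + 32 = (n - 2)*(n^3 + 7*n^2 + 8*n - 16) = (n - 2)*(n + 4)*(n^2 + 3*n - 4) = (n - 2)*(n - 1)*(n + 4)*(n + 4)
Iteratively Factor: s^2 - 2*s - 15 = (s + 3)*(s - 5)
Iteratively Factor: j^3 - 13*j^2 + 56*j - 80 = (j - 4)*(j^2 - 9*j + 20) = (j - 5)*(j - 4)*(j - 4)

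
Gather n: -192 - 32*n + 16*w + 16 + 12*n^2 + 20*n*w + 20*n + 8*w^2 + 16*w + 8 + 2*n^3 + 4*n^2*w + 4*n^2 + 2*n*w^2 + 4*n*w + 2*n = 2*n^3 + n^2*(4*w + 16) + n*(2*w^2 + 24*w - 10) + 8*w^2 + 32*w - 168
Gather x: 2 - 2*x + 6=8 - 2*x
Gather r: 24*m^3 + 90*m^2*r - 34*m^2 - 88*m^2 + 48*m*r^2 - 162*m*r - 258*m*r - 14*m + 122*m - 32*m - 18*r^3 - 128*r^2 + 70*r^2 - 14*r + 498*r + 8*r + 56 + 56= 24*m^3 - 122*m^2 + 76*m - 18*r^3 + r^2*(48*m - 58) + r*(90*m^2 - 420*m + 492) + 112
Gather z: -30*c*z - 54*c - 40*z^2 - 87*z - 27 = -54*c - 40*z^2 + z*(-30*c - 87) - 27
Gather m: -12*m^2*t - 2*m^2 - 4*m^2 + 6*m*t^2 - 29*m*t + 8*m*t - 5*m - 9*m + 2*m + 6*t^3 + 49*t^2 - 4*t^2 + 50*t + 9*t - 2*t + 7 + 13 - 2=m^2*(-12*t - 6) + m*(6*t^2 - 21*t - 12) + 6*t^3 + 45*t^2 + 57*t + 18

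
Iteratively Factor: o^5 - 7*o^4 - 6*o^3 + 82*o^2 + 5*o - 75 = (o - 5)*(o^4 - 2*o^3 - 16*o^2 + 2*o + 15) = (o - 5)^2*(o^3 + 3*o^2 - o - 3) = (o - 5)^2*(o + 3)*(o^2 - 1) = (o - 5)^2*(o - 1)*(o + 3)*(o + 1)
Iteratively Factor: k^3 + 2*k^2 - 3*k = (k - 1)*(k^2 + 3*k) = k*(k - 1)*(k + 3)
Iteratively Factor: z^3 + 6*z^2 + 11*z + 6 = (z + 3)*(z^2 + 3*z + 2) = (z + 1)*(z + 3)*(z + 2)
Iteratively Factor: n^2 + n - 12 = (n - 3)*(n + 4)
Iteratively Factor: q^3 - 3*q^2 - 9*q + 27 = (q + 3)*(q^2 - 6*q + 9) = (q - 3)*(q + 3)*(q - 3)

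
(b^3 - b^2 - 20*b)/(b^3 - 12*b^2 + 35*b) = (b + 4)/(b - 7)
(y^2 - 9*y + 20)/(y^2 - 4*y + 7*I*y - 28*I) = (y - 5)/(y + 7*I)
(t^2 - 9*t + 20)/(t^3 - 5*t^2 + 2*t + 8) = (t - 5)/(t^2 - t - 2)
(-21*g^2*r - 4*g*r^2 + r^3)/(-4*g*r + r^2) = (21*g^2 + 4*g*r - r^2)/(4*g - r)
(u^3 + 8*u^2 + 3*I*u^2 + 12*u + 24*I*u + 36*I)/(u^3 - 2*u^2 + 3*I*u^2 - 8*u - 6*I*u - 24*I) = (u + 6)/(u - 4)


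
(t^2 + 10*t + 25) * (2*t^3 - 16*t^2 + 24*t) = 2*t^5 + 4*t^4 - 86*t^3 - 160*t^2 + 600*t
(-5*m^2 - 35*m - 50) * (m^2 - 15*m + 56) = -5*m^4 + 40*m^3 + 195*m^2 - 1210*m - 2800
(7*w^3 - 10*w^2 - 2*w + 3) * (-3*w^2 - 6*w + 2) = -21*w^5 - 12*w^4 + 80*w^3 - 17*w^2 - 22*w + 6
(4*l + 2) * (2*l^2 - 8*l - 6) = 8*l^3 - 28*l^2 - 40*l - 12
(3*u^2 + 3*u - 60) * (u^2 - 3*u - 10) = 3*u^4 - 6*u^3 - 99*u^2 + 150*u + 600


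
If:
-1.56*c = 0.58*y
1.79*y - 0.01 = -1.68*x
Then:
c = -0.371794871794872*y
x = 0.00595238095238095 - 1.06547619047619*y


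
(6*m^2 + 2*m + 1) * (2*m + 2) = 12*m^3 + 16*m^2 + 6*m + 2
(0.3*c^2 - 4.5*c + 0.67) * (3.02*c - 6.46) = 0.906*c^3 - 15.528*c^2 + 31.0934*c - 4.3282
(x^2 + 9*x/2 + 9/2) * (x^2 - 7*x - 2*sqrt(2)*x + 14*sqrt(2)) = x^4 - 2*sqrt(2)*x^3 - 5*x^3/2 - 27*x^2 + 5*sqrt(2)*x^2 - 63*x/2 + 54*sqrt(2)*x + 63*sqrt(2)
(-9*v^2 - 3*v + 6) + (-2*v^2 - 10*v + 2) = -11*v^2 - 13*v + 8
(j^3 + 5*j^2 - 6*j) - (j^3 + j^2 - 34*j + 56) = 4*j^2 + 28*j - 56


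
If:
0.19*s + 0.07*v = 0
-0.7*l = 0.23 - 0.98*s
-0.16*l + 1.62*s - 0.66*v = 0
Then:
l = -0.35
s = -0.02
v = 0.04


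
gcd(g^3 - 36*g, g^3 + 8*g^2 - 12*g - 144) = g + 6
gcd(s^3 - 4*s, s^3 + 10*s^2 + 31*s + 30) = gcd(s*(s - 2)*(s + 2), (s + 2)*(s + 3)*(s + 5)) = s + 2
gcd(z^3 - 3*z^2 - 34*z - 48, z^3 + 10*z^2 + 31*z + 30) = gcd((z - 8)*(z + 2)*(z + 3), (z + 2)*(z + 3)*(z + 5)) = z^2 + 5*z + 6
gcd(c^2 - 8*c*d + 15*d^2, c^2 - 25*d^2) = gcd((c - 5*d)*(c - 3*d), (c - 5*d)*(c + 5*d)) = c - 5*d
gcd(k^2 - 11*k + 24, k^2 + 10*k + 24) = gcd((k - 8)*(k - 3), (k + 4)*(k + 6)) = 1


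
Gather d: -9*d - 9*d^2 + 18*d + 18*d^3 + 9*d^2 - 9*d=18*d^3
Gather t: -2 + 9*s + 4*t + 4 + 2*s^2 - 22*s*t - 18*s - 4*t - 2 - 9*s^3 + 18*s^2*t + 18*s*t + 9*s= -9*s^3 + 2*s^2 + t*(18*s^2 - 4*s)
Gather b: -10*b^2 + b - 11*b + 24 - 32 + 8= -10*b^2 - 10*b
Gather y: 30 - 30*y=30 - 30*y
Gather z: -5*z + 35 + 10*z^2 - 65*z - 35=10*z^2 - 70*z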